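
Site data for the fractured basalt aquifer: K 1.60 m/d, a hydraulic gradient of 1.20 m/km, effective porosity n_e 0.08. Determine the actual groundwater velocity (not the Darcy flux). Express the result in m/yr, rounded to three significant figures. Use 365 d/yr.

8.76 m/yr

q = Ki = 1.60 × 0.0012 = 0.001920 m/d
v = Ki/n = 1.60·0.0012/0.08 = 0.02400 m/d
   = 0.02400 × 365 = 8.76 m/yr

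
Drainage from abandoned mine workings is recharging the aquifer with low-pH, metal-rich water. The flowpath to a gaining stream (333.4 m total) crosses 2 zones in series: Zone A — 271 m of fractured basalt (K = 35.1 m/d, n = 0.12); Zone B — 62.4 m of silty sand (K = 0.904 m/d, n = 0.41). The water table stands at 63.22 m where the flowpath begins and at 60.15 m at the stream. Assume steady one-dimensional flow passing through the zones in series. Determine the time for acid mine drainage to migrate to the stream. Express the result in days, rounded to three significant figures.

1450 days

Total head drop ΔH = 63.22 − 60.15 = 3.07 m
Steady 1-D flow in series ⇒ the Darcy flux q is identical in every zone and the zone head losses add (resistances L/K in series).
Σ(L/K) = 271/35.1 + 62.4/0.904 = 7.721 + 69.03 = 76.75 d
q = ΔH / Σ(L/K) = 3.07 / 76.75 = 0.04000 m/d (same in every zone)
Zone A: v = q/n = 0.04000/0.12 = 0.3333 m/d → t_A = 271/0.3333 = 813.0 d
Zone B: v = q/n = 0.04000/0.41 = 0.09756 m/d → t_B = 62.4/0.09756 = 639.6 d
Total t = 813.0 + 639.6 = 1453 d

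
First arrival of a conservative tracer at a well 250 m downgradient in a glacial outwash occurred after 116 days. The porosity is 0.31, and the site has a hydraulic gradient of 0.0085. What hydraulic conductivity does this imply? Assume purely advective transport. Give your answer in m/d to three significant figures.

v = L / t = 250 / 116 = 2.155 m/d
K = v · n / i = 2.155 × 0.31 / 0.0085 = 78.6 m/d

78.6 m/d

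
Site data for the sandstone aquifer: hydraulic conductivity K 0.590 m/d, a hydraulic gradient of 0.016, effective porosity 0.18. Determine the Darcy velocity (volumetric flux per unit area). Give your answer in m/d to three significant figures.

0.00944 m/d

Darcy flux q = K·i = 0.590 × 0.016 = 0.009440 m/d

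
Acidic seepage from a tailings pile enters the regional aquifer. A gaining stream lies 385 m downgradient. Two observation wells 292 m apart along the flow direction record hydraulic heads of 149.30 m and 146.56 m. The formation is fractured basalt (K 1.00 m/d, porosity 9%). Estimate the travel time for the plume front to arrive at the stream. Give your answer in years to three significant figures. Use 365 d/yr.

10.1 years

Hydraulic gradient i = (149.30 − 146.56) / 292 = 2.74 / 292 = 0.009384
Darcy flux q = K·i = 1.00 × 0.009384 = 0.009384 m/d
Average linear velocity = 0.009384 / 0.09 = 0.1043 m/d
t = L / v = 385 / 0.1043 = 3693 d
   = 3693 / 365 = 10.1 yr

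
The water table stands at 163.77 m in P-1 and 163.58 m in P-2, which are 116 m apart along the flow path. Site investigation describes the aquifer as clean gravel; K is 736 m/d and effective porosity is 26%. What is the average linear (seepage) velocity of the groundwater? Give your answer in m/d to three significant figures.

4.64 m/d

Hydraulic gradient i = (163.77 − 163.58) / 116 = 0.19 / 116 = 0.001638
Darcy flux q = K·i = 736 × 0.001638 = 1.206 m/d
Average linear velocity = 1.206 / 0.26 = 4.637 m/d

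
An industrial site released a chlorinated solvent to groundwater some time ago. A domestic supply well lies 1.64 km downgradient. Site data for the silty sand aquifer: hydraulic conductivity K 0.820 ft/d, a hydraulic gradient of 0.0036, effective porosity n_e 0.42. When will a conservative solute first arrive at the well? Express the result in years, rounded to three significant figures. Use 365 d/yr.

2100 years

K = 0.820 ft/d × 0.3048 = 0.2499 m/d
Darcy flux q = K·i = 0.2499 × 0.0036 = 8.998e-4 m/d
v_s = q/n_e = 8.998e-4/0.42 = 0.002142 m/d
L = 1.64 km = 1640 m
t = L / v = 1640 / 0.002142 = 765500 d
   = 765500 / 365 = 2100 yr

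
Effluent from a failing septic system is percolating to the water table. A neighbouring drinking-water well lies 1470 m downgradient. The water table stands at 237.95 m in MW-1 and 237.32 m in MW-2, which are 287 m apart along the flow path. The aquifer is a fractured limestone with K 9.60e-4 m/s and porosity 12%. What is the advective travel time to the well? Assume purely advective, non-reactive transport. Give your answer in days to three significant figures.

Hydraulic gradient i = (237.95 − 237.32) / 287 = 0.63 / 287 = 0.002195
K = 9.60e-4 m/s × 86400 s/d = 82.94 m/d
Darcy flux q = K·i = 82.94 × 0.002195 = 0.1821 m/d
Average linear velocity = 0.1821 / 0.12 = 1.517 m/d
t = L / v = 1470 / 1.517 = 968.8 d

969 days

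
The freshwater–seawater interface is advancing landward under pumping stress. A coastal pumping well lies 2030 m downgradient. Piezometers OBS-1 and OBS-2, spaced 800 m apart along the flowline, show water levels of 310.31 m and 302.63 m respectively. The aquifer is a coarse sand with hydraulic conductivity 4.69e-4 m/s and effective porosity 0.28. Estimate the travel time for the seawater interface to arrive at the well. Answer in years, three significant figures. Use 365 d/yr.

4.00 years

Hydraulic gradient i = (310.31 − 302.63) / 800 = 7.68 / 800 = 0.009600
K = 4.69e-4 m/s × 86400 s/d = 40.52 m/d
q = Ki = 40.52 × 0.009600 = 0.3890 m/d
v_s = q/n_e = 0.3890/0.28 = 1.389 m/d
t = L / v = 2030 / 1.389 = 1461 d
   = 1461 / 365 = 4.00 yr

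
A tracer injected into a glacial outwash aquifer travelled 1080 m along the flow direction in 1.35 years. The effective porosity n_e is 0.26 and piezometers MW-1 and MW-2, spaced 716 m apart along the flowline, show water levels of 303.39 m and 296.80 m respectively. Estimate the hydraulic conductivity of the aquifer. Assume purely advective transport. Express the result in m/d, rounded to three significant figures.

61.9 m/d

Hydraulic gradient i = (303.39 − 296.80) / 716 = 6.59 / 716 = 0.009204
t = 1.35 years = 492.8 d
v = L / t = 1080 / 492.8 = 2.192 m/d
K = v · n / i = 2.192 × 0.26 / 0.009204 = 61.9 m/d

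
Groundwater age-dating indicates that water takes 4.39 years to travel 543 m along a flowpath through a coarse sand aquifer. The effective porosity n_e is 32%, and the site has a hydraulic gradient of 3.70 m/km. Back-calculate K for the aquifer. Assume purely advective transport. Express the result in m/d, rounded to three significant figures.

29.3 m/d

t = 4.39 years = 1602 d
v = L / t = 543 / 1602 = 0.3389 m/d
K = v · n / i = 0.3389 × 0.32 / 0.0037 = 29.3 m/d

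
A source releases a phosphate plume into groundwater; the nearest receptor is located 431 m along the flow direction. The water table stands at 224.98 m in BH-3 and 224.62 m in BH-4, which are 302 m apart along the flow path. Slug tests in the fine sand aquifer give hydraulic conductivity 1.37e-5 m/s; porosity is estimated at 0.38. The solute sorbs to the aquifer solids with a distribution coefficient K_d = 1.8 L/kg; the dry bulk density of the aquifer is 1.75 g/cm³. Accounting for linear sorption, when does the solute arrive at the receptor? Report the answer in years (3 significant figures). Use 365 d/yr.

Hydraulic gradient i = (224.98 − 224.62) / 302 = 0.36 / 302 = 0.001192
K = 1.37e-5 m/s × 86400 s/d = 1.184 m/d
q = Ki = 1.184 × 0.001192 = 0.001411 m/d
v_s = q/n_e = 0.001411/0.38 = 0.003713 m/d
Retardation R = 1 + ρ_b·K_d/n = 1 + 1.75×1.8/0.38 = 9.289
Contaminant velocity v_c = v/R = 0.003713/9.289 = 3.997e-4 m/d
t = L/v_c = 431/3.997e-4 = 1.078e6 d
   = 1.078e6/365 = 2950 yr

2950 years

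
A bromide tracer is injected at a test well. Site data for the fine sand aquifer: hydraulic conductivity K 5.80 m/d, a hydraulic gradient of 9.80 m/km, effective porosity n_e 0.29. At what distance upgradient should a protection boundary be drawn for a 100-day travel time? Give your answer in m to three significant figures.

Specific discharge q = 5.80 × 0.0098 = 0.05684 m/d
Average linear velocity = 0.05684 / 0.29 = 0.1960 m/d
L = v × T = 0.1960 × 100 = 19.60 m

19.6 m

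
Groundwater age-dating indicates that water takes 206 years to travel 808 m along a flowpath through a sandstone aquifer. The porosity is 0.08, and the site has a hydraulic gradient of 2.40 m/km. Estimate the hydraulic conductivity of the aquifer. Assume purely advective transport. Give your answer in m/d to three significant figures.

0.358 m/d

t = 206 years = 75190 d
v = L / t = 808 / 75190 = 0.01075 m/d
K = v · n / i = 0.01075 × 0.08 / 0.0024 = 0.358 m/d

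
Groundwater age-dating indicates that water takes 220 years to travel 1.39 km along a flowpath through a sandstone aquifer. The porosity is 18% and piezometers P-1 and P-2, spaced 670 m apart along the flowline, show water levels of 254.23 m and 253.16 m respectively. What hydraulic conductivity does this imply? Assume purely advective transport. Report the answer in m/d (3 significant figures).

Hydraulic gradient i = (254.23 − 253.16) / 670 = 1.07 / 670 = 0.001597
t = 220 years = 80300 d
L = 1.39 km = 1390 m
v = L / t = 1390 / 80300 = 0.01731 m/d
K = v · n / i = 0.01731 × 0.18 / 0.001597 = 1.95 m/d

1.95 m/d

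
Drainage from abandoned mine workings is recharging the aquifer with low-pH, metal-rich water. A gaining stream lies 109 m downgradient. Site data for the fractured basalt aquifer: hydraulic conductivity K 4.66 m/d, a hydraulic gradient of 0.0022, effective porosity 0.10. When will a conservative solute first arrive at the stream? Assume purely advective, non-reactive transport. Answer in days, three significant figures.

q = Ki = 4.66 × 0.0022 = 0.01025 m/d
Seepage velocity v = q / n = 0.01025 / 0.10 = 0.1025 m/d
t = L / v = 109 / 0.1025 = 1063 d

1060 days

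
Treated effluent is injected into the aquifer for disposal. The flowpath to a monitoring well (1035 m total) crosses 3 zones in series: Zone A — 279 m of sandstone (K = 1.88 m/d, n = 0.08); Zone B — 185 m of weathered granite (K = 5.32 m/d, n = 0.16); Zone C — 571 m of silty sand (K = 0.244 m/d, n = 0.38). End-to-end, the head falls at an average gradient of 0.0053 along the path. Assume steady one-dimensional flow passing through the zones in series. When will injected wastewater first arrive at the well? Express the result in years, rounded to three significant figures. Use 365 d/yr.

Continuity: the same q passes through each zone, so ΔH = q·Σ(L_j/K_j) — the zones act as resistances in series.
Σ(L/K) = 279/1.88 + 185/5.32 + 571/0.244 = 148.4 + 34.77 + 2340 = 2523 d
K_eq = L_total / Σ(L/K) = 1035 / 2523 = 0.4102 m/d
q = K_eq · i = 0.4102 × 0.0053 = 0.002174 m/d (same in every zone)
Zone A: v = q/n = 0.002174/0.08 = 0.02717 m/d → t_A = 279/0.02717 = 10270 d
Zone B: v = q/n = 0.002174/0.16 = 0.01359 m/d → t_B = 185/0.01359 = 13620 d
Zone C: v = q/n = 0.002174/0.38 = 0.005721 m/d → t_C = 571/0.005721 = 99810 d
Total t = 10270 + 13620 + 99810 = 123700 d
   = 123700 / 365 = 339 yr

339 years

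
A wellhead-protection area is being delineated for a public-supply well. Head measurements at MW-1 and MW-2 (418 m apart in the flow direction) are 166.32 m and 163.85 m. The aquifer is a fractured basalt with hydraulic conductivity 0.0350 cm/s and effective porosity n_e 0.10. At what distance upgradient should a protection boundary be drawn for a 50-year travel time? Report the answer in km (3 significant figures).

32.6 km

Hydraulic gradient i = (166.32 − 163.85) / 418 = 2.47 / 418 = 0.005909
K = 0.0350 cm/s × 864 = 30.24 m/d
Darcy flux q = K·i = 30.24 × 0.005909 = 0.1787 m/d
v = Ki/n = 30.24·0.005909/0.10 = 1.787 m/d
T = 50 yr × 365 = 18250 d
L = v × T = 1.787 × 18250 = 32610 m
   = 32.6 km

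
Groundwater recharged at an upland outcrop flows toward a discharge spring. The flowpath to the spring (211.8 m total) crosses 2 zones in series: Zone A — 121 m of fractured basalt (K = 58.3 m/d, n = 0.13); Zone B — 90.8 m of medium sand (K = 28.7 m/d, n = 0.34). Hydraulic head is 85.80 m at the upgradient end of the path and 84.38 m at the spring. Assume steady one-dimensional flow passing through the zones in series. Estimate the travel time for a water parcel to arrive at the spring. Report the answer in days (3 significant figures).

172 days

Total head drop ΔH = 85.80 − 84.38 = 1.42 m
Steady 1-D flow in series ⇒ the Darcy flux q is identical in every zone and the zone head losses add (resistances L/K in series).
Σ(L/K) = 121/58.3 + 90.8/28.7 = 2.075 + 3.164 = 5.239 d
q = ΔH / Σ(L/K) = 1.42 / 5.239 = 0.2710 m/d (same in every zone)
Zone A: v = q/n = 0.2710/0.13 = 2.085 m/d → t_A = 121/2.085 = 58.04 d
Zone B: v = q/n = 0.2710/0.34 = 0.7972 m/d → t_B = 90.8/0.7972 = 113.9 d
Total t = 58.04 + 113.9 = 171.9 d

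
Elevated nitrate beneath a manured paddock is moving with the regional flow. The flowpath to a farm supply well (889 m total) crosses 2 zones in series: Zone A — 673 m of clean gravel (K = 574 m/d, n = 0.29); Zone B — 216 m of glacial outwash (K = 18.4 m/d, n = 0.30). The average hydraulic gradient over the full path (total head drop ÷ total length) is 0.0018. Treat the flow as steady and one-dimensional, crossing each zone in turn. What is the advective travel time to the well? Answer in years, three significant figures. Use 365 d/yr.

Continuity: the same q passes through each zone, so ΔH = q·Σ(L_j/K_j) — the zones act as resistances in series.
Σ(L/K) = 673/574 + 216/18.4 = 1.172 + 11.74 = 12.91 d
K_eq = L_total / Σ(L/K) = 889 / 12.91 = 68.85 m/d
q = K_eq · i = 68.85 × 0.0018 = 0.1239 m/d (same in every zone)
Zone A: v = q/n = 0.1239/0.29 = 0.4274 m/d → t_A = 673/0.4274 = 1575 d
Zone B: v = q/n = 0.1239/0.30 = 0.4131 m/d → t_B = 216/0.4131 = 522.9 d
Total t = 1575 + 522.9 = 2098 d
   = 2098 / 365 = 5.75 yr

5.75 years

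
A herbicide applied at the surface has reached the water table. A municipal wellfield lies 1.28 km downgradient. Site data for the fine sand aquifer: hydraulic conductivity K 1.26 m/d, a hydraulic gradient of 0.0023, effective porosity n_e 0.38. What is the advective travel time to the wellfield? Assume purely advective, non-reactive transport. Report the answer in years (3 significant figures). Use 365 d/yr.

Specific discharge q = 1.26 × 0.0023 = 0.002898 m/d
Average linear velocity = 0.002898 / 0.38 = 0.007626 m/d
L = 1.28 km = 1280 m
t = L / v = 1280 / 0.007626 = 167800 d
   = 167800 / 365 = 460 yr

460 years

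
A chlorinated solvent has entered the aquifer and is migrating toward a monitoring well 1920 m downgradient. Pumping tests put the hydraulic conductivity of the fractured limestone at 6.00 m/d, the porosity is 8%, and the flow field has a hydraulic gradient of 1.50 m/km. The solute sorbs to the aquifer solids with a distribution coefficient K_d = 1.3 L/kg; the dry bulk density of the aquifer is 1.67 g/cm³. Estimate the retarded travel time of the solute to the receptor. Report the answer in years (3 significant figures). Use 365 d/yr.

1320 years

Specific discharge q = 6.00 × 0.0015 = 0.009000 m/d
Seepage velocity v = q / n = 0.009000 / 0.08 = 0.1125 m/d
Retardation R = 1 + ρ_b·K_d/n = 1 + 1.67×1.3/0.08 = 28.14
Contaminant velocity v_c = v/R = 0.1125/28.14 = 0.003998 m/d
t = L/v_c = 1920/0.003998 = 480200 d
   = 480200/365 = 1320 yr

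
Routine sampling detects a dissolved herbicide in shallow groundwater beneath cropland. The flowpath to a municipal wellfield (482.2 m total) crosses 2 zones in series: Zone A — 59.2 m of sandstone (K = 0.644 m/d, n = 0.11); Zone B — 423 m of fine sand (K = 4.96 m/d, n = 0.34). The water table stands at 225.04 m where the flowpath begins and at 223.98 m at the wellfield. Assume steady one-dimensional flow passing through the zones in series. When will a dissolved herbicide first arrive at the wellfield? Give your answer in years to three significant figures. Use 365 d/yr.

Total head drop ΔH = 225.04 − 223.98 = 1.06 m
Continuity: the same q passes through each zone, so ΔH = q·Σ(L_j/K_j) — the zones act as resistances in series.
Σ(L/K) = 59.2/0.644 + 423/4.96 = 91.93 + 85.28 = 177.2 d
q = ΔH / Σ(L/K) = 1.06 / 177.2 = 0.005982 m/d (same in every zone)
Zone A: v = q/n = 0.005982/0.11 = 0.05438 m/d → t_A = 59.2/0.05438 = 1089 d
Zone B: v = q/n = 0.005982/0.34 = 0.01759 m/d → t_B = 423/0.01759 = 24040 d
Total t = 1089 + 24040 = 25130 d
   = 25130 / 365 = 68.9 yr

68.9 years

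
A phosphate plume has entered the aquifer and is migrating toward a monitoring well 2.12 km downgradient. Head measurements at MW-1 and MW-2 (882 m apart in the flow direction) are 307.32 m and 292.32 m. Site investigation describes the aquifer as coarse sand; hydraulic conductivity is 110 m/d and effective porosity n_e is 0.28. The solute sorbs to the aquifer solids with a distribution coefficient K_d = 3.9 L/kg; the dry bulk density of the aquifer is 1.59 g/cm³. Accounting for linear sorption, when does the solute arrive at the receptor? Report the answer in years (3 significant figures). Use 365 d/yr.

Hydraulic gradient i = (307.32 − 292.32) / 882 = 15.00 / 882 = 0.01701
q = Ki = 110 × 0.01701 = 1.871 m/d
Average linear velocity = 1.871 / 0.28 = 6.681 m/d
Retardation R = 1 + ρ_b·K_d/n = 1 + 1.59×3.9/0.28 = 23.15
Contaminant velocity v_c = v/R = 6.681/23.15 = 0.2887 m/d
L = 2.12 km = 2120 m
t = L/v_c = 2120/0.2887 = 7345 d
   = 7345/365 = 20.1 yr

20.1 years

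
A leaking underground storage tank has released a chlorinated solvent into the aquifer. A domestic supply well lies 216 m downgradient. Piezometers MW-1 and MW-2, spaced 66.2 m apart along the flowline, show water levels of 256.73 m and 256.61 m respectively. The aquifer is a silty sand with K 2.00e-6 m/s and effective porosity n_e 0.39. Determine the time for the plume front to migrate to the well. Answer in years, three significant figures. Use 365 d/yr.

737 years

Hydraulic gradient i = (256.73 − 256.61) / 66.2 = 0.12 / 66.2 = 0.001813
K = 2.00e-6 m/s × 86400 s/d = 0.1728 m/d
Specific discharge q = 0.1728 × 0.001813 = 3.132e-4 m/d
v_s = q/n_e = 3.132e-4/0.39 = 8.032e-4 m/d
t = L / v = 216 / 8.032e-4 = 268900 d
   = 268900 / 365 = 737 yr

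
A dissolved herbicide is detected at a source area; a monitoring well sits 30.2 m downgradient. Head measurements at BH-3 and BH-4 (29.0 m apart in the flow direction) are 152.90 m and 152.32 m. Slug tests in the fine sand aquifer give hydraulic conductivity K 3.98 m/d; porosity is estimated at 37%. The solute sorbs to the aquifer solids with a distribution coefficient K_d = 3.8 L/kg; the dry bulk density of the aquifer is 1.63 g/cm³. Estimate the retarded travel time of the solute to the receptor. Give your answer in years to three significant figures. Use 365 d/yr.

Hydraulic gradient i = (152.90 − 152.32) / 29.0 = 0.58 / 29.0 = 0.02000
Darcy flux q = K·i = 3.98 × 0.02000 = 0.07960 m/d
Seepage velocity v = q / n = 0.07960 / 0.37 = 0.2151 m/d
Retardation R = 1 + ρ_b·K_d/n = 1 + 1.63×3.8/0.37 = 17.74
Contaminant velocity v_c = v/R = 0.2151/17.74 = 0.01213 m/d
t = L/v_c = 30.2/0.01213 = 2490 d
   = 2490/365 = 6.82 yr

6.82 years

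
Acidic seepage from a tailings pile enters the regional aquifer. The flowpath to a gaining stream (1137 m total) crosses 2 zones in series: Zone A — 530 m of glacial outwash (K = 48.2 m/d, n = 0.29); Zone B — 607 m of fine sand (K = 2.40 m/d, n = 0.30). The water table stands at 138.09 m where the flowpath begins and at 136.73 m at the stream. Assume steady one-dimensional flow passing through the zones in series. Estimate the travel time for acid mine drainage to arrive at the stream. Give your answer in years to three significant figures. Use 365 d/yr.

179 years

Total head drop ΔH = 138.09 − 136.73 = 1.36 m
Steady 1-D flow in series ⇒ the Darcy flux q is identical in every zone and the zone head losses add (resistances L/K in series).
Σ(L/K) = 530/48.2 + 607/2.40 = 11.00 + 252.9 = 263.9 d
q = ΔH / Σ(L/K) = 1.36 / 263.9 = 0.005153 m/d (same in every zone)
Zone A: v = q/n = 0.005153/0.29 = 0.01777 m/d → t_A = 530/0.01777 = 29830 d
Zone B: v = q/n = 0.005153/0.30 = 0.01718 m/d → t_B = 607/0.01718 = 35340 d
Total t = 29830 + 35340 = 65160 d
   = 65160 / 365 = 179 yr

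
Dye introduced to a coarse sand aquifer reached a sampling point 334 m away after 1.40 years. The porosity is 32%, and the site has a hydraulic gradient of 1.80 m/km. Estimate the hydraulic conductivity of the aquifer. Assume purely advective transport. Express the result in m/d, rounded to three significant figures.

t = 1.40 years = 511.0 d
v = L / t = 334 / 511.0 = 0.6536 m/d
K = v · n / i = 0.6536 × 0.32 / 0.0018 = 116 m/d

116 m/d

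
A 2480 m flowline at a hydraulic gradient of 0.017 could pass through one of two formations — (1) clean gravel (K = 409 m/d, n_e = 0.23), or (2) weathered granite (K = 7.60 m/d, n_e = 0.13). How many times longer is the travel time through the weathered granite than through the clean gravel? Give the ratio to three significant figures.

30.4

Unit 1 (clean gravel): v = 409×0.017/0.23 = 30.23 m/d, t = 2480/30.23 = 82.04 d
Unit 2 (weathered granite): v = 7.60×0.017/0.13 = 0.9938 m/d, t = 2480/0.9938 = 2495 d
t(weathered granite) / t(clean gravel) = 2495/82.04 = 30.4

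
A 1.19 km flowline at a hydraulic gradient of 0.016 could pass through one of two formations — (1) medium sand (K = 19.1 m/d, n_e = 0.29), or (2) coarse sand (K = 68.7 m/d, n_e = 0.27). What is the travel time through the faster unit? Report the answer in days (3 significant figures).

292 days

Unit 1 (medium sand): v = 19.1×0.016/0.29 = 1.054 m/d, t = 1190/1.054 = 1129 d
Unit 2 (coarse sand): v = 68.7×0.016/0.27 = 4.071 m/d, t = 1190/4.071 = 292.3 d
Faster unit: t = 292 d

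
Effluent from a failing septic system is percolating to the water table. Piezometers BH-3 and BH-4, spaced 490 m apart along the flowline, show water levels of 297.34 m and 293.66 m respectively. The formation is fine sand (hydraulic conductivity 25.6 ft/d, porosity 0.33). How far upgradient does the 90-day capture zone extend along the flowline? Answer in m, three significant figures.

16.0 m

Hydraulic gradient i = (297.34 − 293.66) / 490 = 3.68 / 490 = 0.007510
K = 25.6 ft/d × 0.3048 = 7.803 m/d
Specific discharge q = 7.803 × 0.007510 = 0.05860 m/d
v_s = q/n_e = 0.05860/0.33 = 0.1776 m/d
L = v × T = 0.1776 × 90 = 15.98 m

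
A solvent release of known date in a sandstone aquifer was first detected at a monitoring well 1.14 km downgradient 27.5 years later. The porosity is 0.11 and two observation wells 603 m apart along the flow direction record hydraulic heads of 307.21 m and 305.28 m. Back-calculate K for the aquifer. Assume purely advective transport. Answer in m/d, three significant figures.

Hydraulic gradient i = (307.21 − 305.28) / 603 = 1.93 / 603 = 0.003201
t = 27.5 years = 10040 d
L = 1.14 km = 1140 m
v = L / t = 1140 / 10040 = 0.1136 m/d
K = v · n / i = 0.1136 × 0.11 / 0.003201 = 3.90 m/d

3.90 m/d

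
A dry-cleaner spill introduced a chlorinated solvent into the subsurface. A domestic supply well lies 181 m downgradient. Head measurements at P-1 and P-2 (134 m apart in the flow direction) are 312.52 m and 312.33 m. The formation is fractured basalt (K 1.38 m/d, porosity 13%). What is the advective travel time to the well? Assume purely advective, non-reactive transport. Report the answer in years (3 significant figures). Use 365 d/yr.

32.9 years

Hydraulic gradient i = (312.52 − 312.33) / 134 = 0.19 / 134 = 0.001418
q = Ki = 1.38 × 0.001418 = 0.001957 m/d
v = Ki/n = 1.38·0.001418/0.13 = 0.01505 m/d
t = L / v = 181 / 0.01505 = 12030 d
   = 12030 / 365 = 32.9 yr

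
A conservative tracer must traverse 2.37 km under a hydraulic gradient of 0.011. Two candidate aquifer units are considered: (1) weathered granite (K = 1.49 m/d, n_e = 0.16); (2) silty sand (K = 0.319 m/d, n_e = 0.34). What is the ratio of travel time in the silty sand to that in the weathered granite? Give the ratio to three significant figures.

Unit 1 (weathered granite): v = 1.49×0.011/0.16 = 0.1024 m/d, t = 2370/0.1024 = 23140 d
Unit 2 (silty sand): v = 0.319×0.011/0.34 = 0.01032 m/d, t = 2370/0.01032 = 229600 d
t(silty sand) / t(weathered granite) = 229600/23140 = 9.93

9.93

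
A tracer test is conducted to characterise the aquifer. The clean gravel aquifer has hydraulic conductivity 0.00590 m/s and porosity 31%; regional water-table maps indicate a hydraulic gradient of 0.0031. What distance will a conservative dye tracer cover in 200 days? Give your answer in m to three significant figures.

K = 0.00590 m/s × 86400 s/d = 509.8 m/d
Darcy flux q = K·i = 509.8 × 0.0031 = 1.580 m/d
v_s = q/n_e = 1.580/0.31 = 5.098 m/d
L = v × T = 5.098 × 200 = 1020 m

1020 m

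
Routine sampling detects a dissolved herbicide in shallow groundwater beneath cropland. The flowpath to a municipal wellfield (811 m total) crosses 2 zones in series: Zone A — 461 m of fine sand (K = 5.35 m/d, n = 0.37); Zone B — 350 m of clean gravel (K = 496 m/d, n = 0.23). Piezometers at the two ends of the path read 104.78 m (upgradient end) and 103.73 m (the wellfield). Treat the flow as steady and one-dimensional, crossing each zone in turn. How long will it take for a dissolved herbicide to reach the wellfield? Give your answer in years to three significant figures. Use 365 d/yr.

Total head drop ΔH = 104.78 − 103.73 = 1.05 m
Continuity: the same q passes through each zone, so ΔH = q·Σ(L_j/K_j) — the zones act as resistances in series.
Σ(L/K) = 461/5.35 + 350/496 = 86.17 + 0.7056 = 86.87 d
q = ΔH / Σ(L/K) = 1.05 / 86.87 = 0.01209 m/d (same in every zone)
Zone A: v = q/n = 0.01209/0.37 = 0.03267 m/d → t_A = 461/0.03267 = 14110 d
Zone B: v = q/n = 0.01209/0.23 = 0.05255 m/d → t_B = 350/0.05255 = 6660 d
Total t = 14110 + 6660 = 20770 d
   = 20770 / 365 = 56.9 yr

56.9 years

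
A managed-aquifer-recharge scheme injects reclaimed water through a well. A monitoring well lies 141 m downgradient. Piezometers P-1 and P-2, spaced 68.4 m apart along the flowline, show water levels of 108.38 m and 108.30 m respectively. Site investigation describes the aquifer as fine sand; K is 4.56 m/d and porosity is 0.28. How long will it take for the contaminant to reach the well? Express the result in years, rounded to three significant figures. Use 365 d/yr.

Hydraulic gradient i = (108.38 − 108.30) / 68.4 = 0.08 / 68.4 = 0.001170
q = Ki = 4.56 × 0.001170 = 0.005333 m/d
Average linear velocity = 0.005333 / 0.28 = 0.01905 m/d
t = L / v = 141 / 0.01905 = 7403 d
   = 7403 / 365 = 20.3 yr

20.3 years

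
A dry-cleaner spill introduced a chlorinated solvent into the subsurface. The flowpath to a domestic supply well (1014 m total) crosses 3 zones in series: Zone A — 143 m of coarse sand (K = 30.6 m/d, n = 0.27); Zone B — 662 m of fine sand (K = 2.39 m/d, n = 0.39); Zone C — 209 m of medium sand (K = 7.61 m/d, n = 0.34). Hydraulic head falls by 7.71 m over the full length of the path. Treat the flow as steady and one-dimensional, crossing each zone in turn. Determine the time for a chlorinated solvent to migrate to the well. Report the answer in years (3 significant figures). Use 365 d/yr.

40.4 years

Continuity: the same q passes through each zone, so ΔH = q·Σ(L_j/K_j) — the zones act as resistances in series.
Σ(L/K) = 143/30.6 + 662/2.39 + 209/7.61 = 4.673 + 277.0 + 27.46 = 309.1 d
q = ΔH / Σ(L/K) = 7.71 / 309.1 = 0.02494 m/d (same in every zone)
Zone A: v = q/n = 0.02494/0.27 = 0.09238 m/d → t_A = 143/0.09238 = 1548 d
Zone B: v = q/n = 0.02494/0.39 = 0.06395 m/d → t_B = 662/0.06395 = 10350 d
Zone C: v = q/n = 0.02494/0.34 = 0.07336 m/d → t_C = 209/0.07336 = 2849 d
Total t = 1548 + 10350 + 2849 = 14750 d
   = 14750 / 365 = 40.4 yr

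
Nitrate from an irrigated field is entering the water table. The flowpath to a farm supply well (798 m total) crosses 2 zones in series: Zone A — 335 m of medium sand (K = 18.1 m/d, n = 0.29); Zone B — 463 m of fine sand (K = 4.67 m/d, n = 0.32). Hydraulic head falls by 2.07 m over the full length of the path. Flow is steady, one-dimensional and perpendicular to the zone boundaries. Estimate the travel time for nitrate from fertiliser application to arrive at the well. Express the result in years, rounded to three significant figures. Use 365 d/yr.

Steady 1-D flow in series ⇒ the Darcy flux q is identical in every zone and the zone head losses add (resistances L/K in series).
Σ(L/K) = 335/18.1 + 463/4.67 = 18.51 + 99.14 = 117.7 d
q = ΔH / Σ(L/K) = 2.07 / 117.7 = 0.01759 m/d (same in every zone)
Zone A: v = q/n = 0.01759/0.29 = 0.06067 m/d → t_A = 335/0.06067 = 5522 d
Zone B: v = q/n = 0.01759/0.32 = 0.05498 m/d → t_B = 463/0.05498 = 8421 d
Total t = 5522 + 8421 = 13940 d
   = 13940 / 365 = 38.2 yr

38.2 years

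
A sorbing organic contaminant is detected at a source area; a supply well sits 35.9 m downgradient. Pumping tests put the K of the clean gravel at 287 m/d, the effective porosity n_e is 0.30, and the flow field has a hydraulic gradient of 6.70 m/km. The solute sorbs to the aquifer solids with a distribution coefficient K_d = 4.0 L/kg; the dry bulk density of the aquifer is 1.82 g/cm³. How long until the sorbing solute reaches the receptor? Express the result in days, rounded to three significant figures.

142 days

Darcy flux q = K·i = 287 × 0.0067 = 1.923 m/d
Seepage velocity v = q / n = 1.923 / 0.30 = 6.410 m/d
Retardation R = 1 + ρ_b·K_d/n = 1 + 1.82×4.0/0.30 = 25.27
Contaminant velocity v_c = v/R = 6.410/25.27 = 0.2537 m/d
t = L/v_c = 35.9/0.2537 = 141.5 d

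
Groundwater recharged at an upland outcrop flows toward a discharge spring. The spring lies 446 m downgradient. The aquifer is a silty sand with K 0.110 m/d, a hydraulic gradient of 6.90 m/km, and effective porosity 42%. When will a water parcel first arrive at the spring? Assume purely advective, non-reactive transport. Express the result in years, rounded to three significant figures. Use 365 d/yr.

Specific discharge q = 0.110 × 0.0069 = 7.590e-4 m/d
v = Ki/n = 0.110·0.0069/0.42 = 0.001807 m/d
t = L / v = 446 / 0.001807 = 246800 d
   = 246800 / 365 = 676 yr

676 years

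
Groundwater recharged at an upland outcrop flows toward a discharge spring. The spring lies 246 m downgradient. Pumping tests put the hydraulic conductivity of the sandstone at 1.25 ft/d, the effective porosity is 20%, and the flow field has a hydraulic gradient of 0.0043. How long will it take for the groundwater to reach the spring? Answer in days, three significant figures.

30000 days

K = 1.25 ft/d × 0.3048 = 0.3810 m/d
q = Ki = 0.3810 × 0.0043 = 0.001638 m/d
v = Ki/n = 0.3810·0.0043/0.20 = 0.008191 m/d
t = L / v = 246 / 0.008191 = 30030 d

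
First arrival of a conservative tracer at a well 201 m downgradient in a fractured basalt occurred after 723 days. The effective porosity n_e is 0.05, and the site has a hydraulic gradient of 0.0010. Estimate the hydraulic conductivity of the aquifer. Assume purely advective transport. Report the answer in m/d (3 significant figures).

13.9 m/d

v = L / t = 201 / 723 = 0.2780 m/d
K = v · n / i = 0.2780 × 0.05 / 0.0010 = 13.9 m/d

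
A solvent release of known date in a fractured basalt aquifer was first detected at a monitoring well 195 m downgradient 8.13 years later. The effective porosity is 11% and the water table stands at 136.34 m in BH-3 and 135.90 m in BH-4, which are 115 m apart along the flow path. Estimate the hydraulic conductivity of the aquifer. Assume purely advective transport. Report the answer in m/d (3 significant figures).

Hydraulic gradient i = (136.34 − 135.90) / 115 = 0.44 / 115 = 0.003826
t = 8.13 years = 2967 d
v = L / t = 195 / 2967 = 0.06571 m/d
K = v · n / i = 0.06571 × 0.11 / 0.003826 = 1.89 m/d

1.89 m/d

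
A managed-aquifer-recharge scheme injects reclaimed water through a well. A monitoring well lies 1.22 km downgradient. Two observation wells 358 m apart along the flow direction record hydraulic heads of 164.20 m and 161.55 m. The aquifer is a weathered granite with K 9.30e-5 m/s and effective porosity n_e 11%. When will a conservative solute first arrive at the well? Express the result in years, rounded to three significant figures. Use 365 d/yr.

6.18 years

Hydraulic gradient i = (164.20 − 161.55) / 358 = 2.65 / 358 = 0.007402
K = 9.30e-5 m/s × 86400 s/d = 8.035 m/d
Specific discharge q = 8.035 × 0.007402 = 0.05948 m/d
Seepage velocity v = q / n = 0.05948 / 0.11 = 0.5407 m/d
L = 1.22 km = 1220 m
t = L / v = 1220 / 0.5407 = 2256 d
   = 2256 / 365 = 6.18 yr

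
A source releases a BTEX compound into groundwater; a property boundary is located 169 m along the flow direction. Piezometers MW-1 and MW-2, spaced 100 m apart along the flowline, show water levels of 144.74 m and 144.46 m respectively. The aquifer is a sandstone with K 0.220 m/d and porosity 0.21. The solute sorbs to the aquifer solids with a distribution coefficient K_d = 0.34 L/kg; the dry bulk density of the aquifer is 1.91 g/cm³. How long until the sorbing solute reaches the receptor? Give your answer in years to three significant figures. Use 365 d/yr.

Hydraulic gradient i = (144.74 − 144.46) / 100 = 0.28 / 100 = 0.002800
Specific discharge q = 0.220 × 0.002800 = 6.160e-4 m/d
Seepage velocity v = q / n = 6.160e-4 / 0.21 = 0.002933 m/d
Retardation R = 1 + ρ_b·K_d/n = 1 + 1.91×0.34/0.21 = 4.092
Contaminant velocity v_c = v/R = 0.002933/4.092 = 7.168e-4 m/d
t = L/v_c = 169/7.168e-4 = 235800 d
   = 235800/365 = 646 yr

646 years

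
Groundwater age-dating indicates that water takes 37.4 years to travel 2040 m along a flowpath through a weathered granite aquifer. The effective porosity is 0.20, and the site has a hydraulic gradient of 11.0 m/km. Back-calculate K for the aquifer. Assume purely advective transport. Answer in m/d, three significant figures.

t = 37.4 years = 13650 d
v = L / t = 2040 / 13650 = 0.1494 m/d
K = v · n / i = 0.1494 × 0.20 / 0.011 = 2.72 m/d

2.72 m/d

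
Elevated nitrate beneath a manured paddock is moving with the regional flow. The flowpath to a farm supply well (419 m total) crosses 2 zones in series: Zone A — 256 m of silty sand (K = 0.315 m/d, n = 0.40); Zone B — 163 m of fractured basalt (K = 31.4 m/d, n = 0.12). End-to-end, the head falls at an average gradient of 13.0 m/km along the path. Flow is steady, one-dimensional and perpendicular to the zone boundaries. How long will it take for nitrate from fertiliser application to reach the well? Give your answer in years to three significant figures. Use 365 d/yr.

Continuity: the same q passes through each zone, so ΔH = q·Σ(L_j/K_j) — the zones act as resistances in series.
Σ(L/K) = 256/0.315 + 163/31.4 = 812.7 + 5.191 = 817.9 d
K_eq = L_total / Σ(L/K) = 419 / 817.9 = 0.5123 m/d
q = K_eq · i = 0.5123 × 0.013 = 0.006660 m/d (same in every zone)
Zone A: v = q/n = 0.006660/0.40 = 0.01665 m/d → t_A = 256/0.01665 = 15380 d
Zone B: v = q/n = 0.006660/0.12 = 0.05550 m/d → t_B = 163/0.05550 = 2937 d
Total t = 15380 + 2937 = 18310 d
   = 18310 / 365 = 50.2 yr

50.2 years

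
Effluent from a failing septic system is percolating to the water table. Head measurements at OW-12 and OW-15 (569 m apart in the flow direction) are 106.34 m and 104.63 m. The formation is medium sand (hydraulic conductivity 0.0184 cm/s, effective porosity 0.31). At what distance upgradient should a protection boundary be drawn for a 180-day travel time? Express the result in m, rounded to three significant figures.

27.7 m

Hydraulic gradient i = (106.34 − 104.63) / 569 = 1.71 / 569 = 0.003005
K = 0.0184 cm/s × 864 = 15.90 m/d
Darcy flux q = K·i = 15.90 × 0.003005 = 0.04778 m/d
v = Ki/n = 15.90·0.003005/0.31 = 0.1541 m/d
L = v × T = 0.1541 × 180 = 27.74 m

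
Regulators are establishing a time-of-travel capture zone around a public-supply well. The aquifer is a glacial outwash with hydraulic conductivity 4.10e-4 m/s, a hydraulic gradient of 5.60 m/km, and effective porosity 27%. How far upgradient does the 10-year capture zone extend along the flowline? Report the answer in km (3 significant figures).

2.68 km

K = 4.10e-4 m/s × 86400 s/d = 35.42 m/d
Specific discharge q = 35.42 × 0.0056 = 0.1984 m/d
v_s = q/n_e = 0.1984/0.27 = 0.7347 m/d
T = 10 yr × 365 = 3650 d
L = v × T = 0.7347 × 3650 = 2682 m
   = 2.68 km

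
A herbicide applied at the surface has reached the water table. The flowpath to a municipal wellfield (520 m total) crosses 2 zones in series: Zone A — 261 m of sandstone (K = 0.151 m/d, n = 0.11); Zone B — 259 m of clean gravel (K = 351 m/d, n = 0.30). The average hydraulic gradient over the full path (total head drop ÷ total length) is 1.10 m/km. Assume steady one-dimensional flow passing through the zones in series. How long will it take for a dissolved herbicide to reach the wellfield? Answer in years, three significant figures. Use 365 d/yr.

881 years

For zones in series the flux q is common to all zones; the equivalent conductivity is the harmonic (thickness-weighted) mean, K_eq = L_total / Σ(L_j/K_j).
Σ(L/K) = 261/0.151 + 259/351 = 1728 + 0.7379 = 1729 d
K_eq = L_total / Σ(L/K) = 520 / 1729 = 0.3007 m/d
q = K_eq · i = 0.3007 × 0.0011 = 3.308e-4 m/d (same in every zone)
Zone A: v = q/n = 3.308e-4/0.11 = 0.003007 m/d → t_A = 261/0.003007 = 86790 d
Zone B: v = q/n = 3.308e-4/0.30 = 0.001103 m/d → t_B = 259/0.001103 = 234900 d
Total t = 86790 + 234900 = 321700 d
   = 321700 / 365 = 881 yr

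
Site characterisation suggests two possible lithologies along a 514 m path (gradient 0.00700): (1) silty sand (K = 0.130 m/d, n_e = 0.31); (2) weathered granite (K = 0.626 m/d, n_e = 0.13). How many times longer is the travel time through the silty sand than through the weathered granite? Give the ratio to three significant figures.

11.5

Unit 1 (silty sand): v = 0.130×0.0070/0.31 = 0.002935 m/d, t = 514/0.002935 = 175100 d
Unit 2 (weathered granite): v = 0.626×0.0070/0.13 = 0.03371 m/d, t = 514/0.03371 = 15250 d
t(silty sand) / t(weathered granite) = 175100/15250 = 11.5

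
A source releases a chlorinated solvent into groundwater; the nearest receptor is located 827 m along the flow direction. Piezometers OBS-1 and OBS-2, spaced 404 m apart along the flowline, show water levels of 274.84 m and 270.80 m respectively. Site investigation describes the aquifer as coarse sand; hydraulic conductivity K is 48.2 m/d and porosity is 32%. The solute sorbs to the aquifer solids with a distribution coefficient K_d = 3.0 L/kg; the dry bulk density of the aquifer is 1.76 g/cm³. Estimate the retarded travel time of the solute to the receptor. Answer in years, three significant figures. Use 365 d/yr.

26.3 years

Hydraulic gradient i = (274.84 − 270.80) / 404 = 4.04 / 404 = 0.01000
q = Ki = 48.2 × 0.01000 = 0.4820 m/d
Average linear velocity = 0.4820 / 0.32 = 1.506 m/d
Retardation R = 1 + ρ_b·K_d/n = 1 + 1.76×3.0/0.32 = 17.50
Contaminant velocity v_c = v/R = 1.506/17.50 = 0.08607 m/d
t = L/v_c = 827/0.08607 = 9608 d
   = 9608/365 = 26.3 yr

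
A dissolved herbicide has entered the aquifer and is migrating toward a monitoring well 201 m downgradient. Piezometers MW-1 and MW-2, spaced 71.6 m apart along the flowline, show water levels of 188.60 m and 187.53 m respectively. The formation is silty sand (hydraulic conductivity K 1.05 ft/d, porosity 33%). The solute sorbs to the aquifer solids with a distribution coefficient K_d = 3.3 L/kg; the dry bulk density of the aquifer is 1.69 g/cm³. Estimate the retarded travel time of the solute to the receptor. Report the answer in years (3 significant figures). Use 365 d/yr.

Hydraulic gradient i = (188.60 − 187.53) / 71.6 = 1.07 / 71.6 = 0.01494
K = 1.05 ft/d × 0.3048 = 0.3200 m/d
Darcy flux q = K·i = 0.3200 × 0.01494 = 0.004783 m/d
v_s = q/n_e = 0.004783/0.33 = 0.01449 m/d
Retardation R = 1 + ρ_b·K_d/n = 1 + 1.69×3.3/0.33 = 17.90
Contaminant velocity v_c = v/R = 0.01449/17.90 = 8.097e-4 m/d
t = L/v_c = 201/8.097e-4 = 248200 d
   = 248200/365 = 680 yr

680 years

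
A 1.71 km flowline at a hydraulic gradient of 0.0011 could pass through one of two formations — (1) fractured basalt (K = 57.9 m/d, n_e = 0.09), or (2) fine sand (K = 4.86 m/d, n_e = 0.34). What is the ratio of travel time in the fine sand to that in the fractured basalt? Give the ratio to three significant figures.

45.0

Unit 1 (fractured basalt): v = 57.9×0.0011/0.09 = 0.7077 m/d, t = 1710/0.7077 = 2416 d
Unit 2 (fine sand): v = 4.86×0.0011/0.34 = 0.01572 m/d, t = 1710/0.01572 = 108800 d
t(fine sand) / t(fractured basalt) = 108800/2416 = 45.0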